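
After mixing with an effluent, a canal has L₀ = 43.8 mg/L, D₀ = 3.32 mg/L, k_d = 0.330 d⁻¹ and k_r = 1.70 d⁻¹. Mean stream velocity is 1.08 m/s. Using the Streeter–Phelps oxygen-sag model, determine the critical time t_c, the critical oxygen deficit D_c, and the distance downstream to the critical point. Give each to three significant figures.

t_c ≈ 0.921 d; D_c ≈ 6.27 mg/L; x_c ≈ 85.9 km

With k_r/k_d = 5.152 and 1 − D₀(k_r−k_d)/(k_d L₀) = 0.6853,
t_c = ln(5.152 × 0.6853) / (1.70 − 0.330) = ln(3.530) / 1.370 = 1.261/1.370 = 0.9207 d.
L(t_c) = L₀ e^(−k_d t_c) = 43.8 × 0.7380 = 32.32 mg/L, and at the critical point k_r D_c = k_d L, so D_c = (0.330/1.70) × 32.32 = 6.275 mg/L.
x_c = v t_c = 1.08 m/s × 0.9207 d × 86400 s/d = 85920 m ≈ 85.9 km.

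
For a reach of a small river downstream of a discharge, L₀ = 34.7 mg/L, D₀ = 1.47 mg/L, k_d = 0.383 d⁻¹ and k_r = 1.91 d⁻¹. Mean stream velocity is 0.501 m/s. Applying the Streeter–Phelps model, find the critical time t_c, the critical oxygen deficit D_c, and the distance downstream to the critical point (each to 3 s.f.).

t_c = [1/(k_r−k_d)] ln[(k_r/k_d)(1 − D₀(k_r−k_d)/(k_d L₀))]
= [1/(1.91−0.383)] ln[(1.91/0.383)(1 − 1.47×1.527/(0.383×34.7))]
= (1/1.527) ln[4.987 × 0.8311] = 0.6549 × ln(4.145) = 0.6549 × 1.422 = 0.9311 d.
D_c = (k_d/k_r) L₀ e^(−k_d t_c) = (0.383/1.91) × 34.7 × e^(−0.383×0.9311) = 0.2005 × 34.7 × 0.7000 = 4.871 mg/L.
x_c = v t_c = 0.501 m/s × 0.9311 d × 86400 s/d = 40300 m ≈ 40.3 km.

t_c ≈ 0.931 d; D_c ≈ 4.87 mg/L; x_c ≈ 40.3 km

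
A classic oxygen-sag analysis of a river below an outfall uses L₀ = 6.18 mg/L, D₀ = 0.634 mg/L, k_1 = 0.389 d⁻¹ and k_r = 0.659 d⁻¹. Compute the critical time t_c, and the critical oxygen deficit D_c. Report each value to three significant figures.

t_c ≈ 1.68 d; D_c ≈ 1.90 mg/L

At the critical point dD/dt = 0, so k_1 L₀ e^(−k_1 t) = k_r D. Substituting D(t) from the Streeter–Phelps equation and solving for t gives
t_c = ln[(k_r/k_1)(1 − D₀(k_r−k_1)/(k_1 L₀))] / (k_r−k_1).
Here k_r−k_1 = 0.2700 d⁻¹ and 1 − D₀(k_r−k_1)/(k_1 L₀) = 1 − 0.634×0.2700/(0.389×6.18) = 0.9288, so
t_c = ln(1.694 × 0.9288) / 0.2700 = 0.4533 / 0.2700 = 1.679 d.
D_c = (k_1/k_r) L₀ e^(−k_1 t_c) = (0.389/0.659) × 6.18 × e^(−0.389×1.679) = 0.5903 × 6.18 × 0.5205 = 1.899 mg/L.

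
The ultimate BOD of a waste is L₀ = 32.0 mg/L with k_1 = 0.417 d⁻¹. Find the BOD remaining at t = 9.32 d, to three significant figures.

L_t = L₀ e^(−k_1 t) = 32.0 × e^(−0.417×9.32) = 32.0 × 0.02052 = 0.6566 mg/L.

L ≈ 0.657 mg/L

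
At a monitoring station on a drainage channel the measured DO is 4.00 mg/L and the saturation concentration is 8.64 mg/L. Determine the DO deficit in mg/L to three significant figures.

D ≈ 4.64 mg/L

D = C_s − C = 8.64 − 4.00 = 4.64 mg/L.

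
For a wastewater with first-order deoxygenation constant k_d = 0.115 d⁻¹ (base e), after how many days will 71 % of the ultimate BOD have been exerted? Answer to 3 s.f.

t ≈ 10.8 d

y/L₀ = 1 − e^(−k_d t) = 0.71 ⇒ e^(−k_d t) = 0.290
t = −ln(0.290) / 0.115 = 1.238 / 0.115 = 10.76 d.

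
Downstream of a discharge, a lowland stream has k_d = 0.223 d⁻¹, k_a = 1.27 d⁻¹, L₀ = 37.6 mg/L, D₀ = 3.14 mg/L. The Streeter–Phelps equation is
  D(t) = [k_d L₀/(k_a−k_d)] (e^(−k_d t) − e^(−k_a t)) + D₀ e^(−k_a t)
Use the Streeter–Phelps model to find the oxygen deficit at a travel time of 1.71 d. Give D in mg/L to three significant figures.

D ≈ 4.91 mg/L

k_d L₀/(k_a−k_d) = 0.223×37.6/(1.27−0.223) = 8.385/1.047 = 8.008 mg/L.
e^(−k_d t) = e^(−0.223×1.710) = 0.6830; e^(−k_a t) = e^(−1.27×1.710) = 0.1140.
D = 8.008 × (0.6830 − 0.1140) + 3.14 × 0.1140 = 4.557 + 0.3579 = 4.914 mg/L.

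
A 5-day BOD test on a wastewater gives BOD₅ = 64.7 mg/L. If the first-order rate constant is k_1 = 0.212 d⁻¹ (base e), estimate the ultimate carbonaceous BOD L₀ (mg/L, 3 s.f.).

L₀ ≈ 99.0 mg/L

BOD₅ = L₀(1 − e^(−5k_1)) ⇒ L₀ = BOD₅ / (1 − e^(−5×0.212))
= 64.7 / (1 − 0.3465) = 64.7 / 0.6535 = 99.00 mg/L.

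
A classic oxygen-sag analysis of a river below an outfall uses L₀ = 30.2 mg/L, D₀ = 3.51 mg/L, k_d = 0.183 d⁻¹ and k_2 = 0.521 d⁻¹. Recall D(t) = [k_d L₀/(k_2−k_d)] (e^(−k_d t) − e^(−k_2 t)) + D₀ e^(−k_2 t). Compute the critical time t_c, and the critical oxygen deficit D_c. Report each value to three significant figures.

t_c = [1/(k_2−k_d)] ln[(k_2/k_d)(1 − D₀(k_2−k_d)/(k_d L₀))]
= [1/(0.521−0.183)] ln[(0.521/0.183)(1 − 3.51×0.3380/(0.183×30.2))]
= (1/0.3380) ln[2.847 × 0.7853] = 2.959 × ln(2.236) = 2.959 × 0.8046 = 2.381 d.
L(t_c) = L₀ e^(−k_d t_c) = 30.2 × 0.6469 = 19.53 mg/L, and at the critical point k_2 D_c = k_d L, so D_c = (0.183/0.521) × 19.53 = 6.862 mg/L.

t_c ≈ 2.38 d; D_c ≈ 6.86 mg/L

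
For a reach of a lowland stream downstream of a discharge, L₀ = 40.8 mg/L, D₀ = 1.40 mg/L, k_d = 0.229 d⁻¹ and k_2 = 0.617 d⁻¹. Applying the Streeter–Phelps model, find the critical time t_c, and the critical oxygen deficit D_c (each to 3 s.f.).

With k_2/k_d = 2.694 and 1 − D₀(k_2−k_d)/(k_d L₀) = 0.9419,
t_c = ln(2.694 × 0.9419) / (0.617 − 0.229) = ln(2.538) / 0.3880 = 0.9312/0.3880 = 2.400 d.
L(t_c) = L₀ e^(−k_d t_c) = 40.8 × 0.5772 = 23.55 mg/L, and at the critical point k_2 D_c = k_d L, so D_c = (0.229/0.617) × 23.55 = 8.740 mg/L.

t_c ≈ 2.40 d; D_c ≈ 8.74 mg/L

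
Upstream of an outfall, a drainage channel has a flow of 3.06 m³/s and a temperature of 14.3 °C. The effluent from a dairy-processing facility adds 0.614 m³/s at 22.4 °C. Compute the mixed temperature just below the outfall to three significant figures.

15.7 °C

Flow-weighted mixing: C = (Q_r C_r + Q_w C_w)/(Q_r + Q_w)
= (3.06×14.3 + 0.614×22.4)/(3.06 + 0.614) = 57.51/3.674 = 15.65 °C.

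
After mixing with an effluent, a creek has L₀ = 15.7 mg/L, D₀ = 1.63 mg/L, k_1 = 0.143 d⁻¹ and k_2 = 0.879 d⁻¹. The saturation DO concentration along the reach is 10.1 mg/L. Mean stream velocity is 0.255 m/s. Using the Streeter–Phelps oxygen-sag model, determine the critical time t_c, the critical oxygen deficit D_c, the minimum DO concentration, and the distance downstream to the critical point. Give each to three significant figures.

t_c ≈ 1.43 d; D_c ≈ 2.08 mg/L; min DO ≈ 8.02 mg/L; x_c ≈ 31.5 km

With k_2/k_1 = 6.147 and 1 − D₀(k_2−k_1)/(k_1 L₀) = 0.4656,
t_c = ln(6.147 × 0.4656) / (0.879 − 0.143) = ln(2.862) / 0.7360 = 1.052/0.7360 = 1.429 d.
D_c = (k_1/k_2) L₀ e^(−k_1 t_c) = (0.143/0.879) × 15.7 × e^(−0.143×1.429) = 0.1627 × 15.7 × 0.8152 = 2.082 mg/L.
Minimum DO = C_s − D_c = 10.1 − 2.082 = 8.018 mg/L.
x_c = v t_c = 0.255 m/s × 1.429 d × 86400 s/d = 31480 m ≈ 31.5 km.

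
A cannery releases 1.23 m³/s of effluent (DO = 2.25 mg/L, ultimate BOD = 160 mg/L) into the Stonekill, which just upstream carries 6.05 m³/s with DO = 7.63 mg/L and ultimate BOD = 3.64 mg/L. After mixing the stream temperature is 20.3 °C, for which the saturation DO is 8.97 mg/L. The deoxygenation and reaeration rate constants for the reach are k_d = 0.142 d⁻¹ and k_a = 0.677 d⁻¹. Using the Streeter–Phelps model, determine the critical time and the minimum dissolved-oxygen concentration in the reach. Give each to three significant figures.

t_c ≈ 2.30 d; minimum DO ≈ 4.42 mg/L

Mixed DO = (6.05×7.63 + 1.23×2.25)/(6.05+1.23) = 48.93/7.280 = 6.721 mg/L.
Mixed L₀ = (6.05×3.64 + 1.23×160)/(7.280) = 218.8/7.280 = 30.06 mg/L.
Initial deficit D₀ = C_s − DO₀ = 8.97 − 6.721 = 2.249 mg/L.
t_c = (1/0.5350) ln[(0.677/0.142)(1 − 2.249×0.5350/(0.142×30.06))] = 1.869 × ln(3.424) = 2.300 d.
D_c = (0.142/0.677) × 30.06 × e^(−0.142×2.300) = 0.2097 × 30.06 × 0.7213 = 4.548 mg/L.
Minimum DO = 8.97 − 4.548 = 4.422 mg/L.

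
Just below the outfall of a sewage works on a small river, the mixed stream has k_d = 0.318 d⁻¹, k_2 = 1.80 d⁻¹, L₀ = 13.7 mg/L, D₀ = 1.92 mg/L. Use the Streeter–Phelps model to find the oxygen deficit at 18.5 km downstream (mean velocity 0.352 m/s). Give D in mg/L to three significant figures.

Travel time t = x/v = 18.5 km / (0.352 m/s) = 18500 m / 0.352 m/s = 52560 s = 0.6083 d.
k_d L₀/(k_2−k_d) = 0.318×13.7/(1.80−0.318) = 4.357/1.482 = 2.940 mg/L.
e^(−k_d t) = e^(−0.318×0.6083) = 0.8241; e^(−k_2 t) = e^(−1.80×0.6083) = 0.3346.
D = 2.940 × (0.8241 − 0.3346) + 1.92 × 0.3346 = 1.439 + 0.6424 = 2.082 mg/L.

D ≈ 2.08 mg/L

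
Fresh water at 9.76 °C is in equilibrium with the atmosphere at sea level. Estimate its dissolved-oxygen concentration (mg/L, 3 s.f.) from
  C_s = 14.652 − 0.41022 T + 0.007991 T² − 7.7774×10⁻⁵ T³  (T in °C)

C_s = 14.652 − 0.41022×9.76 + 0.007991×9.76² − 7.7774×10⁻⁵×9.76³ = 11.34 mg/L.

C_s ≈ 11.3 mg/L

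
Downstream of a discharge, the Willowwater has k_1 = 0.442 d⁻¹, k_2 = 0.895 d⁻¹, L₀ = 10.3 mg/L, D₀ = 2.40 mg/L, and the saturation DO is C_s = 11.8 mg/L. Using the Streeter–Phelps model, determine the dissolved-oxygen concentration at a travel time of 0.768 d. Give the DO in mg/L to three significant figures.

DO ≈ 8.49 mg/L

k_1 L₀/(k_2−k_1) = 0.442×10.3/(0.895−0.442) = 4.553/0.4530 = 10.05 mg/L.
e^(−k_1 t) = e^(−0.442×0.7680) = 0.7122; e^(−k_2 t) = e^(−0.895×0.7680) = 0.5029.
D = 10.05 × (0.7122 − 0.5029) + 2.40 × 0.5029 = 2.103 + 1.207 = 3.310 mg/L.
DO = C_s − D = 11.8 − 3.310 = 8.490 mg/L.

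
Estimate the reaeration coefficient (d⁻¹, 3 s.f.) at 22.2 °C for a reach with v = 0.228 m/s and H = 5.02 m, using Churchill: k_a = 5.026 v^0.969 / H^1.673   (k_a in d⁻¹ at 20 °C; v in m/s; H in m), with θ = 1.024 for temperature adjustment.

k_a(20) = 5.026 × 0.228^0.969 / 5.02^1.673 = 5.026 × 0.2387 / 14.87 = 0.08068 d⁻¹.
k_a(22.2) = 0.08068 × 1.024^(22.2−20) = 0.08068 × 1.054 = 0.08500 d⁻¹.

k_a ≈ 0.0850 d⁻¹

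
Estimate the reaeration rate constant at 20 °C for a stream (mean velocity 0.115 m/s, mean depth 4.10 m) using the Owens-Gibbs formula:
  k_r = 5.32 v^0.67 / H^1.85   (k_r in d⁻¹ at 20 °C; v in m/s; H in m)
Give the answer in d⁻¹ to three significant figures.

k_r ≈ 0.0918 d⁻¹

k_r = 5.32 × 0.115^0.67 / 4.10^1.85 = 5.32 × 0.2348 / 13.60 = 0.09182 d⁻¹.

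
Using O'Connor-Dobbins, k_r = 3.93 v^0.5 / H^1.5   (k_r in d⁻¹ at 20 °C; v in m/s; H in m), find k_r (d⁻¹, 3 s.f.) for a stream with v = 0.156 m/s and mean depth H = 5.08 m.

k_r = 3.93 × 0.156^0.5 / 5.08^1.5 = 3.93 × 0.3950 / 11.45 = 0.1356 d⁻¹.

k_r ≈ 0.136 d⁻¹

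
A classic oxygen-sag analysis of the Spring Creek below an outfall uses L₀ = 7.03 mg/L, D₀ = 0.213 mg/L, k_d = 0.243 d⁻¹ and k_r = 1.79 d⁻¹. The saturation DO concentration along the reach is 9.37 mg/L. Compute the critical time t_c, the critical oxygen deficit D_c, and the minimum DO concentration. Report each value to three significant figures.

t_c ≈ 1.15 d; D_c ≈ 0.721 mg/L; min DO ≈ 8.65 mg/L

With k_r/k_d = 7.366 and 1 − D₀(k_r−k_d)/(k_d L₀) = 0.8071,
t_c = ln(7.366 × 0.8071) / (1.79 − 0.243) = ln(5.945) / 1.547 = 1.783/1.547 = 1.152 d.
D_c = (k_d/k_r) L₀ e^(−k_d t_c) = (0.243/1.79) × 7.03 × e^(−0.243×1.152) = 0.1358 × 7.03 × 0.7558 = 0.7213 mg/L.
Minimum DO = C_s − D_c = 9.37 − 0.7213 = 8.649 mg/L.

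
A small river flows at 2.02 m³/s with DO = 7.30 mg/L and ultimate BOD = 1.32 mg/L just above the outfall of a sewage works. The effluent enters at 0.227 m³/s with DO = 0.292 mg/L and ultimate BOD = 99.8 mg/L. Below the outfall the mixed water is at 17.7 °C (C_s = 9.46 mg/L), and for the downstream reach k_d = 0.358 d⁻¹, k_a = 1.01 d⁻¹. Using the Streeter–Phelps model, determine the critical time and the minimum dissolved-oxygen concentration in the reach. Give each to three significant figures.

t_c ≈ 0.636 d; minimum DO ≈ 6.28 mg/L

Mixed DO = (2.02×7.30 + 0.227×0.292)/(2.02+0.227) = 14.81/2.247 = 6.592 mg/L.
Mixed L₀ = (2.02×1.32 + 0.227×99.8)/(2.247) = 25.32/2.247 = 11.27 mg/L.
Initial deficit D₀ = C_s − DO₀ = 9.46 − 6.592 = 2.868 mg/L.
t_c = (1/0.6520) ln[(1.01/0.358)(1 − 2.868×0.6520/(0.358×11.27))] = 1.534 × ln(1.514) = 0.6357 d.
D_c = (0.358/1.01) × 11.27 × e^(−0.358×0.6357) = 0.3545 × 11.27 × 0.7965 = 3.181 mg/L.
Minimum DO = 9.46 − 3.181 = 6.279 mg/L.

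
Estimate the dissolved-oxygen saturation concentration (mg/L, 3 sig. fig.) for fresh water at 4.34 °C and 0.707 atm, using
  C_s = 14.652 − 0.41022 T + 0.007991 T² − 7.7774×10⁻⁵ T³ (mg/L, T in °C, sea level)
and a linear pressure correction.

At sea level: C_s = 14.652 − 0.41022×4.34 + 0.007991×4.34² − 7.7774×10⁻⁵×4.34³ = 13.02 mg/L.
Pressure correction: C_s' = 13.02 × 0.707 = 9.202 mg/L.

C_s ≈ 9.20 mg/L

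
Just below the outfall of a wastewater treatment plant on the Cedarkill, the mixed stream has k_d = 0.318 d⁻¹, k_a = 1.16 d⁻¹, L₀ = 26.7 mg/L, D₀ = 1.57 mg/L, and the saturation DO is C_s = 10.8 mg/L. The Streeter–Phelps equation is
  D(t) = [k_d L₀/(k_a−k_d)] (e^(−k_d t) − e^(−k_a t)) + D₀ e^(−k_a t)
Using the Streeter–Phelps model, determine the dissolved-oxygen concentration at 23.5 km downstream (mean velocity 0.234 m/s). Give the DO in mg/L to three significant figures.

Travel time t = x/v = 23.5 km / (0.234 m/s) = 23500 m / 0.234 m/s = 100400 s = 1.162 d.
k_d L₀/(k_a−k_d) = 0.318×26.7/(1.16−0.318) = 8.491/0.8420 = 10.08 mg/L.
e^(−k_d t) = e^(−0.318×1.162) = 0.6910; e^(−k_a t) = e^(−1.16×1.162) = 0.2597.
D = 10.08 × (0.6910 − 0.2597) + 1.57 × 0.2597 = 4.349 + 0.4077 = 4.757 mg/L.
DO = C_s − D = 10.8 − 4.757 = 6.043 mg/L.

DO ≈ 6.04 mg/L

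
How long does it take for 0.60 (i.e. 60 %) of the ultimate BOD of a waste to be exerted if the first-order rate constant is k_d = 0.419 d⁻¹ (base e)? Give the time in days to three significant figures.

y/L₀ = 1 − e^(−k_d t) = 0.60 ⇒ e^(−k_d t) = 0.400
t = −ln(0.400) / 0.419 = 0.9163 / 0.419 = 2.187 d.

t ≈ 2.19 d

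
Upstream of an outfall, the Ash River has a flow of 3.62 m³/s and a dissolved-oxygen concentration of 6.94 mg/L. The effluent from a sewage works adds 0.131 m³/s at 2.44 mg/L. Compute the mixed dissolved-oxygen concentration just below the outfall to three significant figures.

6.78 mg/L

Flow-weighted mixing: C = (Q_r C_r + Q_w C_w)/(Q_r + Q_w)
= (3.62×6.94 + 0.131×2.44)/(3.62 + 0.131) = 25.44/3.751 = 6.783 mg/L.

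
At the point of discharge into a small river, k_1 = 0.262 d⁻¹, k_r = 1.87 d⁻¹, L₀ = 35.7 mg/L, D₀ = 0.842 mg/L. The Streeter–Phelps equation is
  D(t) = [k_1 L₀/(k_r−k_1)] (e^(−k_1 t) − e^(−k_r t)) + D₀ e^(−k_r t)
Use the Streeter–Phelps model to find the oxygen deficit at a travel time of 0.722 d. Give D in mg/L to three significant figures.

D ≈ 3.52 mg/L

k_1 L₀/(k_r−k_1) = 0.262×35.7/(1.87−0.262) = 9.353/1.608 = 5.817 mg/L.
e^(−k_1 t) = e^(−0.262×0.7220) = 0.8277; e^(−k_r t) = e^(−1.87×0.7220) = 0.2592.
D = 5.817 × (0.8277 − 0.2592) + 0.842 × 0.2592 = 3.307 + 0.2182 = 3.525 mg/L.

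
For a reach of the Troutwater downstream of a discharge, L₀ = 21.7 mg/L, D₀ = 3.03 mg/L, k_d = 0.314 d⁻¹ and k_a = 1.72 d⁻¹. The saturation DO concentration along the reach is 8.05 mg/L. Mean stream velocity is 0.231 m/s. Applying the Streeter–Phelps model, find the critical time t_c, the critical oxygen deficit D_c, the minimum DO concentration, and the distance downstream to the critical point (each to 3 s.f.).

t_c ≈ 0.512 d; D_c ≈ 3.37 mg/L; min DO ≈ 4.68 mg/L; x_c ≈ 10.2 km

t_c = [1/(k_a−k_d)] ln[(k_a/k_d)(1 − D₀(k_a−k_d)/(k_d L₀))]
= [1/(1.72−0.314)] ln[(1.72/0.314)(1 − 3.03×1.406/(0.314×21.7))]
= (1/1.406) ln[5.478 × 0.3748] = 0.7112 × ln(2.053) = 0.7112 × 0.7192 = 0.5116 d.
L(t_c) = L₀ e^(−k_d t_c) = 21.7 × 0.8516 = 18.48 mg/L, and at the critical point k_a D_c = k_d L, so D_c = (0.314/1.72) × 18.48 = 3.374 mg/L.
Minimum DO = C_s − D_c = 8.05 − 3.374 = 4.676 mg/L.
x_c = v t_c = 0.231 m/s × 0.5116 d × 86400 s/d = 10210 m ≈ 10.2 km.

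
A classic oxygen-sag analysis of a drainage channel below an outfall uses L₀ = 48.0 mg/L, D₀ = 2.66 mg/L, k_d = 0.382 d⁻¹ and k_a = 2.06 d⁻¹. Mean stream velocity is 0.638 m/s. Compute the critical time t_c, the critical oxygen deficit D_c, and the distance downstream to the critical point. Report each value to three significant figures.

t_c ≈ 0.838 d; D_c ≈ 6.46 mg/L; x_c ≈ 46.2 km

With k_a/k_d = 5.393 and 1 − D₀(k_a−k_d)/(k_d L₀) = 0.7566,
t_c = ln(5.393 × 0.7566) / (2.06 − 0.382) = ln(4.080) / 1.678 = 1.406/1.678 = 0.8380 d.
D_c = (k_d/k_a) L₀ e^(−k_d t_c) = (0.382/2.06) × 48.0 × e^(−0.382×0.8380) = 0.1854 × 48.0 × 0.7261 = 6.463 mg/L.
x_c = v t_c = 0.638 m/s × 0.8380 d × 86400 s/d = 46190 m ≈ 46.2 km.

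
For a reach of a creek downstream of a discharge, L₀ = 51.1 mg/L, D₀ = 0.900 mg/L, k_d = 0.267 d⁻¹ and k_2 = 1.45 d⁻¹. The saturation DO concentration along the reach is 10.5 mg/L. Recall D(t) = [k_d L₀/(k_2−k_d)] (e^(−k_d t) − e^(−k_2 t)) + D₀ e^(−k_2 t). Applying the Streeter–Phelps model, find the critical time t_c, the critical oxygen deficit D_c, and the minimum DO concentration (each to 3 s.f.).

With k_2/k_d = 5.431 and 1 − D₀(k_2−k_d)/(k_d L₀) = 0.9220,
t_c = ln(5.431 × 0.9220) / (1.45 − 0.267) = ln(5.007) / 1.183 = 1.611/1.183 = 1.362 d.
L(t_c) = L₀ e^(−k_d t_c) = 51.1 × 0.6952 = 35.52 mg/L, and at the critical point k_2 D_c = k_d L, so D_c = (0.267/1.45) × 35.52 = 6.541 mg/L.
Minimum DO = C_s − D_c = 10.5 − 6.541 = 3.959 mg/L.

t_c ≈ 1.36 d; D_c ≈ 6.54 mg/L; min DO ≈ 3.96 mg/L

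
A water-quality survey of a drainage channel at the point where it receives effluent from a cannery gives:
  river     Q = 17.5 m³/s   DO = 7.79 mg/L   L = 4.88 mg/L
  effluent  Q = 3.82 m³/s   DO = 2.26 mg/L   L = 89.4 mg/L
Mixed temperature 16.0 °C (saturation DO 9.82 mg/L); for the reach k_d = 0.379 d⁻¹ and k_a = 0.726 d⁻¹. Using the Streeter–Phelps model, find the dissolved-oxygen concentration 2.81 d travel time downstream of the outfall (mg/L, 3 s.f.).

Mixed DO = (17.5×7.79 + 3.82×2.26)/(17.5+3.82) = 145.0/21.32 = 6.799 mg/L.
Mixed L₀ = (17.5×4.88 + 3.82×89.4)/(21.32) = 426.9/21.32 = 20.02 mg/L.
Initial deficit D₀ = C_s − DO₀ = 9.82 − 6.799 = 3.021 mg/L.
D(2.81) = [0.379×20.02/(0.726−0.379)](e^(−0.379×2.81) − e^(−0.726×2.81)) + 3.021 e^(−0.726×2.81)
= 21.87 × (0.3447 − 0.1300) + 3.021 × 0.1300 = 5.089 mg/L.
DO = 9.82 − 5.089 = 4.731 mg/L.

DO ≈ 4.73 mg/L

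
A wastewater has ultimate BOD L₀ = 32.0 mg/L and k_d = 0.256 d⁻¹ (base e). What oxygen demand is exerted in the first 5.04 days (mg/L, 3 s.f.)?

y ≈ 23.2 mg/L

y_t = L₀(1 − e^(−k_d t)) = 32.0 × (1 − e^(−0.256×5.04))
= 32.0 × (1 − 0.2752) = 32.0 × 0.7248 = 23.19 mg/L.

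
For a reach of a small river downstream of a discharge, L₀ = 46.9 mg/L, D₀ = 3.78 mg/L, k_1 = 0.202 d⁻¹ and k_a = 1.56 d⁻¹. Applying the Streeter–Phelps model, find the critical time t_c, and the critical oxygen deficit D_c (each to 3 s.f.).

t_c ≈ 0.931 d; D_c ≈ 5.03 mg/L

t_c = [1/(k_a−k_1)] ln[(k_a/k_1)(1 − D₀(k_a−k_1)/(k_1 L₀))]
= [1/(1.56−0.202)] ln[(1.56/0.202)(1 − 3.78×1.358/(0.202×46.9))]
= (1/1.358) ln[7.723 × 0.4582] = 0.7364 × ln(3.538) = 0.7364 × 1.264 = 0.9305 d.
D_c = (k_1/k_a) L₀ e^(−k_1 t_c) = (0.202/1.56) × 46.9 × e^(−0.202×0.9305) = 0.1295 × 46.9 × 0.8286 = 5.032 mg/L.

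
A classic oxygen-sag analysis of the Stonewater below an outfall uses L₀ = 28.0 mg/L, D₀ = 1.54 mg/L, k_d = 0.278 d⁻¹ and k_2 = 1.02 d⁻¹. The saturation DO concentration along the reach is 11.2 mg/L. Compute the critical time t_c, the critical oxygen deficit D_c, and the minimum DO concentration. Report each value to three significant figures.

t_c ≈ 1.54 d; D_c ≈ 4.98 mg/L; min DO ≈ 6.22 mg/L

At the critical point dD/dt = 0, so k_d L₀ e^(−k_d t) = k_2 D. Substituting D(t) from the Streeter–Phelps equation and solving for t gives
t_c = ln[(k_2/k_d)(1 − D₀(k_2−k_d)/(k_d L₀))] / (k_2−k_d).
Here k_2−k_d = 0.7420 d⁻¹ and 1 − D₀(k_2−k_d)/(k_d L₀) = 1 − 1.54×0.7420/(0.278×28.0) = 0.8532, so
t_c = ln(3.669 × 0.8532) / 0.7420 = 1.141 / 0.7420 = 1.538 d.
L(t_c) = L₀ e^(−k_d t_c) = 28.0 × 0.6521 = 18.26 mg/L, and at the critical point k_2 D_c = k_d L, so D_c = (0.278/1.02) × 18.26 = 4.976 mg/L.
Minimum DO = C_s − D_c = 11.2 − 4.976 = 6.224 mg/L.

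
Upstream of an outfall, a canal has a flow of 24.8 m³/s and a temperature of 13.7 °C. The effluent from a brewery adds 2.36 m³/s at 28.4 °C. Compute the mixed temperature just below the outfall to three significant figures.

Flow-weighted mixing: C = (Q_r C_r + Q_w C_w)/(Q_r + Q_w)
= (24.8×13.7 + 2.36×28.4)/(24.8 + 2.36) = 406.8/27.16 = 14.98 °C.

15.0 °C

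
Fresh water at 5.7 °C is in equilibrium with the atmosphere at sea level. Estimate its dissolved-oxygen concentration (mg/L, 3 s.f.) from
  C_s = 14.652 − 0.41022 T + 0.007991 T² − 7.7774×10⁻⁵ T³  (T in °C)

C_s ≈ 12.6 mg/L

C_s = 14.652 − 0.41022×5.7 + 0.007991×5.7² − 7.7774×10⁻⁵×5.7³ = 12.56 mg/L.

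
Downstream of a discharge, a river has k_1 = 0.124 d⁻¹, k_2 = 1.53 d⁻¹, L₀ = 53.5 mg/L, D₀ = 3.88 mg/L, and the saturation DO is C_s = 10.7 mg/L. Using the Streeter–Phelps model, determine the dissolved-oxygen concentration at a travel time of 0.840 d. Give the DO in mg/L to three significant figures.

k_1 L₀/(k_2−k_1) = 0.124×53.5/(1.53−0.124) = 6.634/1.406 = 4.718 mg/L.
e^(−k_1 t) = e^(−0.124×0.8400) = 0.9011; e^(−k_2 t) = e^(−1.53×0.8400) = 0.2766.
D = 4.718 × (0.9011 − 0.2766) + 3.88 × 0.2766 = 2.947 + 1.073 = 4.020 mg/L.
DO = C_s − D = 10.7 − 4.020 = 6.680 mg/L.

DO ≈ 6.68 mg/L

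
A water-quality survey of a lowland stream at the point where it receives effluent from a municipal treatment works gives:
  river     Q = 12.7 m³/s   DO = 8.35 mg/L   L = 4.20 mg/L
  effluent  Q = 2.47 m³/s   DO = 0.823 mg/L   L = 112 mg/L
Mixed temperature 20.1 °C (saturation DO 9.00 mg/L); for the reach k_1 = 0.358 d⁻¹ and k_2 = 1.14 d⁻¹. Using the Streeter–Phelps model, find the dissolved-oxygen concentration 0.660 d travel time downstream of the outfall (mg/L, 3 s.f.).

Mixed DO = (12.7×8.35 + 2.47×0.823)/(12.7+2.47) = 108.1/15.17 = 7.124 mg/L.
Mixed L₀ = (12.7×4.20 + 2.47×112)/(15.17) = 330.0/15.17 = 21.75 mg/L.
Initial deficit D₀ = C_s − DO₀ = 9.00 − 7.124 = 1.876 mg/L.
D(0.660) = [0.358×21.75/(1.14−0.358)](e^(−0.358×0.660) − e^(−1.14×0.660)) + 1.876 e^(−1.14×0.660)
= 9.958 × (0.7896 − 0.4712) + 1.876 × 0.4712 = 4.054 mg/L.
DO = 9.00 − 4.054 = 4.946 mg/L.

DO ≈ 4.95 mg/L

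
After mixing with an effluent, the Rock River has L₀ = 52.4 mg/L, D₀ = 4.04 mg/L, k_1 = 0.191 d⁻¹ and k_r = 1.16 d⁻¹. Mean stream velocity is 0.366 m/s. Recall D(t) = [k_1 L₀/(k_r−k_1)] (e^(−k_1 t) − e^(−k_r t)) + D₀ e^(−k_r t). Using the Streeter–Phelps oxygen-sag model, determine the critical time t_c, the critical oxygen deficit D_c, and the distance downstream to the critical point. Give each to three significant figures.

t_c ≈ 1.35 d; D_c ≈ 6.67 mg/L; x_c ≈ 42.7 km

At the critical point dD/dt = 0, so k_1 L₀ e^(−k_1 t) = k_r D. Substituting D(t) from the Streeter–Phelps equation and solving for t gives
t_c = ln[(k_r/k_1)(1 − D₀(k_r−k_1)/(k_1 L₀))] / (k_r−k_1).
Here k_r−k_1 = 0.9690 d⁻¹ and 1 − D₀(k_r−k_1)/(k_1 L₀) = 1 − 4.04×0.9690/(0.191×52.4) = 0.6089, so
t_c = ln(6.073 × 0.6089) / 0.9690 = 1.308 / 0.9690 = 1.350 d.
D_c = (k_1/k_r) L₀ e^(−k_1 t_c) = (0.191/1.16) × 52.4 × e^(−0.191×1.350) = 0.1647 × 52.4 × 0.7728 = 6.667 mg/L.
x_c = v t_c = 0.366 m/s × 1.350 d × 86400 s/d = 42680 m ≈ 42.7 km.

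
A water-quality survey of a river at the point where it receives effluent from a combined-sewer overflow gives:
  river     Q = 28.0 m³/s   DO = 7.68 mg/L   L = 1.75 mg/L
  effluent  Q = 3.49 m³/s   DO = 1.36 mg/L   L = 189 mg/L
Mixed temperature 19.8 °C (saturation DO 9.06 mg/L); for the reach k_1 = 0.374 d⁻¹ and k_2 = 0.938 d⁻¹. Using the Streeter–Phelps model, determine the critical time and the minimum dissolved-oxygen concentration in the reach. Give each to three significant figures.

t_c ≈ 1.36 d; minimum DO ≈ 3.67 mg/L

Mixed DO = (28.0×7.68 + 3.49×1.36)/(28.0+3.49) = 219.8/31.49 = 6.980 mg/L.
Mixed L₀ = (28.0×1.75 + 3.49×189)/(31.49) = 708.6/31.49 = 22.50 mg/L.
Initial deficit D₀ = C_s − DO₀ = 9.06 − 6.980 = 2.080 mg/L.
t_c = (1/0.5640) ln[(0.938/0.374)(1 − 2.080×0.5640/(0.374×22.50))] = 1.773 × ln(2.158) = 1.364 d.
D_c = (0.374/0.938) × 22.50 × e^(−0.374×1.364) = 0.3987 × 22.50 × 0.6004 = 5.387 mg/L.
Minimum DO = 9.06 − 5.387 = 3.673 mg/L.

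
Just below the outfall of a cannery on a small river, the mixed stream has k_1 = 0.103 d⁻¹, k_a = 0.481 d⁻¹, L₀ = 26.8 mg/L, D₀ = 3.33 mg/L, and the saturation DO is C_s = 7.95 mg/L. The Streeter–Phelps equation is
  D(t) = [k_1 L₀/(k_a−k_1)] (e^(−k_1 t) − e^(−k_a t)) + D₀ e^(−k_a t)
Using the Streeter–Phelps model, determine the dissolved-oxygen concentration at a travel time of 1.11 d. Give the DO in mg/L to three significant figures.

DO ≈ 3.77 mg/L

k_1 L₀/(k_a−k_1) = 0.103×26.8/(0.481−0.103) = 2.760/0.3780 = 7.303 mg/L.
e^(−k_1 t) = e^(−0.103×1.110) = 0.8920; e^(−k_a t) = e^(−0.481×1.110) = 0.5863.
D = 7.303 × (0.8920 − 0.5863) + 3.33 × 0.5863 = 2.232 + 1.952 = 4.184 mg/L.
DO = C_s − D = 7.95 − 4.184 = 3.766 mg/L.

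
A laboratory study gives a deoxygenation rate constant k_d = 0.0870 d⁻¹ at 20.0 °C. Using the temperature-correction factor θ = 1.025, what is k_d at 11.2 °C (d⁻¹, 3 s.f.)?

k_d ≈ 0.0700 d⁻¹

k_d(T₂) = k_d(T₁) · θ^(T₂−T₁) = 0.0870 × 1.025^(11.2−20.0)
= 0.0870 × 1.025^-8.80 = 0.0870 × 0.8047 = 0.07001 d⁻¹.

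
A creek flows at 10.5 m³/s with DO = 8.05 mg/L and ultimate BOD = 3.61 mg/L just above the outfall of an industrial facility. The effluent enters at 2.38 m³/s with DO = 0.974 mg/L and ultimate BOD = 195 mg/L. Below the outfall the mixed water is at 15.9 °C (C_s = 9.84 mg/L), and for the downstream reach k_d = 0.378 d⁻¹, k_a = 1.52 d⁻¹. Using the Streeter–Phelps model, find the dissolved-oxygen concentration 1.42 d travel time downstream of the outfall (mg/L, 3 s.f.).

Mixed DO = (10.5×8.05 + 2.38×0.974)/(10.5+2.38) = 86.84/12.88 = 6.742 mg/L.
Mixed L₀ = (10.5×3.61 + 2.38×195)/(12.88) = 502.0/12.88 = 38.98 mg/L.
Initial deficit D₀ = C_s − DO₀ = 9.84 − 6.742 = 3.098 mg/L.
D(1.42) = [0.378×38.98/(1.52−0.378)](e^(−0.378×1.42) − e^(−1.52×1.42)) + 3.098 e^(−1.52×1.42)
= 12.90 × (0.5846 − 0.1155) + 3.098 × 0.1155 = 6.410 mg/L.
DO = 9.84 − 6.410 = 3.430 mg/L.

DO ≈ 3.43 mg/L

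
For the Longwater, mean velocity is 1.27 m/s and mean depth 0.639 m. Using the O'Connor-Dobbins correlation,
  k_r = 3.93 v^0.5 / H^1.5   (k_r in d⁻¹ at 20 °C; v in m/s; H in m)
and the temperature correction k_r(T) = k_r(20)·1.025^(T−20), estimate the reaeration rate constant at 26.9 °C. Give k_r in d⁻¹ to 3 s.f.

k_r ≈ 10.3 d⁻¹

k_r(20) = 3.93 × 1.27^0.5 / 0.639^1.5 = 3.93 × 1.127 / 0.5108 = 8.670 d⁻¹.
k_r(26.9) = 8.670 × 1.025^(26.9−20) = 8.670 × 1.186 = 10.28 d⁻¹.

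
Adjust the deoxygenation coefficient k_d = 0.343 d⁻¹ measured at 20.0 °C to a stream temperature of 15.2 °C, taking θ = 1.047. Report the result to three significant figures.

k_d ≈ 0.275 d⁻¹

k_d(T₂) = k_d(T₁) · θ^(T₂−T₁) = 0.343 × 1.047^(15.2−20.0)
= 0.343 × 1.047^-4.80 = 0.343 × 0.8022 = 0.2751 d⁻¹.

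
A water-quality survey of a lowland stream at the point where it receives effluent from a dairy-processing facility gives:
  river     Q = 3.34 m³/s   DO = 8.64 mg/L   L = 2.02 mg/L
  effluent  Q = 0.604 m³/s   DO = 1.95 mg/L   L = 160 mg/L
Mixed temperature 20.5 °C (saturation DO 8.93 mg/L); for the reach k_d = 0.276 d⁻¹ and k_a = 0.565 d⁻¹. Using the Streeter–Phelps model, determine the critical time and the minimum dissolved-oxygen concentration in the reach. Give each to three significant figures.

t_c ≈ 2.29 d; minimum DO ≈ 2.13 mg/L

Mixed DO = (3.34×8.64 + 0.604×1.95)/(3.34+0.604) = 30.04/3.944 = 7.615 mg/L.
Mixed L₀ = (3.34×2.02 + 0.604×160)/(3.944) = 103.4/3.944 = 26.21 mg/L.
Initial deficit D₀ = C_s − DO₀ = 8.93 − 7.615 = 1.315 mg/L.
t_c = (1/0.2890) ln[(0.565/0.276)(1 − 1.315×0.2890/(0.276×26.21))] = 3.460 × ln(1.940) = 2.292 d.
D_c = (0.276/0.565) × 26.21 × e^(−0.276×2.292) = 0.4885 × 26.21 × 0.5312 = 6.802 mg/L.
Minimum DO = 8.93 − 6.802 = 2.128 mg/L.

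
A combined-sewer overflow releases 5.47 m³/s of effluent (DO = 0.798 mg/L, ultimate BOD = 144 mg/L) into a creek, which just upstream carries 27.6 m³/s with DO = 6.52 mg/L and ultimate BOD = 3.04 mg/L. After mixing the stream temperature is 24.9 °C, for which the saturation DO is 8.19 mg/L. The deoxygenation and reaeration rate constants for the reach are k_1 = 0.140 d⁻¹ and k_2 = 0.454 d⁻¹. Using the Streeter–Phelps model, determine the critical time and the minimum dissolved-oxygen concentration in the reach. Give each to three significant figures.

Mixed DO = (27.6×6.52 + 5.47×0.798)/(27.6+5.47) = 184.3/33.07 = 5.574 mg/L.
Mixed L₀ = (27.6×3.04 + 5.47×144)/(33.07) = 871.6/33.07 = 26.36 mg/L.
Initial deficit D₀ = C_s − DO₀ = 8.19 − 5.574 = 2.616 mg/L.
t_c = (1/0.3140) ln[(0.454/0.140)(1 − 2.616×0.3140/(0.140×26.36))] = 3.185 × ln(2.521) = 2.945 d.
D_c = (0.140/0.454) × 26.36 × e^(−0.140×2.945) = 0.3084 × 26.36 × 0.6622 = 5.382 mg/L.
Minimum DO = 8.19 − 5.382 = 2.808 mg/L.

t_c ≈ 2.94 d; minimum DO ≈ 2.81 mg/L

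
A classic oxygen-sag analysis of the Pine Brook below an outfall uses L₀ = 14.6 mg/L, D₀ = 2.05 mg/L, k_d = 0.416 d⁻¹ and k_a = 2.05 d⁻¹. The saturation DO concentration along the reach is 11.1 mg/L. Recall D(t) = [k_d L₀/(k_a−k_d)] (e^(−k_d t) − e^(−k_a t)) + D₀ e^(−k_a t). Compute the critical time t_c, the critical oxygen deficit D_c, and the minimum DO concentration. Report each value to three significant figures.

t_c = [1/(k_a−k_d)] ln[(k_a/k_d)(1 − D₀(k_a−k_d)/(k_d L₀))]
= [1/(2.05−0.416)] ln[(2.05/0.416)(1 − 2.05×1.634/(0.416×14.6))]
= (1/1.634) ln[4.928 × 0.4485] = 0.6120 × ln(2.210) = 0.6120 × 0.7930 = 0.4853 d.
L(t_c) = L₀ e^(−k_d t_c) = 14.6 × 0.8172 = 11.93 mg/L, and at the critical point k_a D_c = k_d L, so D_c = (0.416/2.05) × 11.93 = 2.421 mg/L.
Minimum DO = C_s − D_c = 11.1 − 2.421 = 8.679 mg/L.

t_c ≈ 0.485 d; D_c ≈ 2.42 mg/L; min DO ≈ 8.68 mg/L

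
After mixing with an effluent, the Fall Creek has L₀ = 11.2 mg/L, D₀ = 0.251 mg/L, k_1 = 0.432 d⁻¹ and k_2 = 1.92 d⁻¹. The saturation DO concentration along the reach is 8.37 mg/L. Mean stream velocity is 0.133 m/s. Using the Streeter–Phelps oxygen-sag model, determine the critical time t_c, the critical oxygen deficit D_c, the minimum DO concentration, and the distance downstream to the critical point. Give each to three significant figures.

t_c ≈ 0.948 d; D_c ≈ 1.67 mg/L; min DO ≈ 6.70 mg/L; x_c ≈ 10.9 km

t_c = [1/(k_2−k_1)] ln[(k_2/k_1)(1 − D₀(k_2−k_1)/(k_1 L₀))]
= [1/(1.92−0.432)] ln[(1.92/0.432)(1 − 0.251×1.488/(0.432×11.2))]
= (1/1.488) ln[4.444 × 0.9228] = 0.6720 × ln(4.101) = 0.6720 × 1.411 = 0.9485 d.
L(t_c) = L₀ e^(−k_1 t_c) = 11.2 × 0.6638 = 7.435 mg/L, and at the critical point k_2 D_c = k_1 L, so D_c = (0.432/1.92) × 7.435 = 1.673 mg/L.
Minimum DO = C_s − D_c = 8.37 − 1.673 = 6.697 mg/L.
x_c = v t_c = 0.133 m/s × 0.9485 d × 86400 s/d = 10900 m ≈ 10.9 km.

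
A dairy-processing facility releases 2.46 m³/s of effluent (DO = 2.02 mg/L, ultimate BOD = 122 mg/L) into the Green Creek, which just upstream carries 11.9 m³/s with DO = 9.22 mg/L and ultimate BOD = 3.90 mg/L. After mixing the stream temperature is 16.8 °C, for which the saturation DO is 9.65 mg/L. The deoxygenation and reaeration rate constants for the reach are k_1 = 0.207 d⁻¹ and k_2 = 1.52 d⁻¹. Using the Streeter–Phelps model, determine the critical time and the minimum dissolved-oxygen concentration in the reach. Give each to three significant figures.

Mixed DO = (11.9×9.22 + 2.46×2.02)/(11.9+2.46) = 114.7/14.36 = 7.987 mg/L.
Mixed L₀ = (11.9×3.90 + 2.46×122)/(14.36) = 346.5/14.36 = 24.13 mg/L.
Initial deficit D₀ = C_s − DO₀ = 9.65 − 7.987 = 1.663 mg/L.
t_c = (1/1.313) ln[(1.52/0.207)(1 − 1.663×1.313/(0.207×24.13))] = 0.7616 × ln(4.132) = 1.081 d.
D_c = (0.207/1.52) × 24.13 × e^(−0.207×1.081) = 0.1362 × 24.13 × 0.7996 = 2.628 mg/L.
Minimum DO = 9.65 − 2.628 = 7.022 mg/L.

t_c ≈ 1.08 d; minimum DO ≈ 7.02 mg/L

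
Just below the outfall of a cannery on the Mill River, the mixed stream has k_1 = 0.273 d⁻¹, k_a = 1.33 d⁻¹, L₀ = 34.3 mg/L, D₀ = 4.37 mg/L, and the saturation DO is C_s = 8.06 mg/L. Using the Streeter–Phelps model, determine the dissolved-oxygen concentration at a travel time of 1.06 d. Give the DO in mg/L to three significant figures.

DO ≈ 2.52 mg/L

k_1 L₀/(k_a−k_1) = 0.273×34.3/(1.33−0.273) = 9.364/1.057 = 8.859 mg/L.
e^(−k_1 t) = e^(−0.273×1.060) = 0.7487; e^(−k_a t) = e^(−1.33×1.060) = 0.2442.
D = 8.859 × (0.7487 − 0.2442) + 4.37 × 0.2442 = 4.470 + 1.067 = 5.537 mg/L.
DO = C_s − D = 8.06 − 5.537 = 2.523 mg/L.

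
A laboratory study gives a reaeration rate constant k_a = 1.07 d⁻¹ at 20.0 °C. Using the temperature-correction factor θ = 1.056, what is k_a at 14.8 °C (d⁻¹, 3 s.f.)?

k_a ≈ 0.806 d⁻¹

k_a(T₂) = k_a(T₁) · θ^(T₂−T₁) = 1.07 × 1.056^(14.8−20.0)
= 1.07 × 1.056^-5.20 = 1.07 × 0.7533 = 0.8060 d⁻¹.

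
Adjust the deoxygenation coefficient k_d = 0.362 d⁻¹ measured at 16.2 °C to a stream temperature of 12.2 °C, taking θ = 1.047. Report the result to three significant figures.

k_d(T₂) = k_d(T₁) · θ^(T₂−T₁) = 0.362 × 1.047^(12.2−16.2)
= 0.362 × 1.047^-4.00 = 0.362 × 0.8322 = 0.3012 d⁻¹.

k_d ≈ 0.301 d⁻¹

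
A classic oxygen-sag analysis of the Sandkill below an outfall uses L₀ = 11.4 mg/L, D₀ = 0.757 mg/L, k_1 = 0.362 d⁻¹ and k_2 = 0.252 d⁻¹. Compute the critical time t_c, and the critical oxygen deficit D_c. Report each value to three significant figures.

With k_2/k_1 = 0.6961 and 1 − D₀(k_2−k_1)/(k_1 L₀) = 1.020,
t_c = ln(0.6961 × 1.020) / (0.252 − 0.362) = ln(0.7102) / -0.1100 = -0.3422/-0.1100 = 3.111 d.
L(t_c) = L₀ e^(−k_1 t_c) = 11.4 × 0.3242 = 3.696 mg/L, and at the critical point k_2 D_c = k_1 L, so D_c = (0.362/0.252) × 3.696 = 5.310 mg/L.

t_c ≈ 3.11 d; D_c ≈ 5.31 mg/L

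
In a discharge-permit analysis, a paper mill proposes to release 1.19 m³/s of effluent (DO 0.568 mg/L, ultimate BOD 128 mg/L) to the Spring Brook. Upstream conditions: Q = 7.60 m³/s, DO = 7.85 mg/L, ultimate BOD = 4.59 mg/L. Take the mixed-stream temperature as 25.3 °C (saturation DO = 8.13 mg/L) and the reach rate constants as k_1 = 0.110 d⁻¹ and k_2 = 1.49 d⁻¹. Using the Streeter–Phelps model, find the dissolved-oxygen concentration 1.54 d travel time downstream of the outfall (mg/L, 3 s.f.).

Mixed DO = (7.60×7.85 + 1.19×0.568)/(7.60+1.19) = 60.34/8.790 = 6.864 mg/L.
Mixed L₀ = (7.60×4.59 + 1.19×128)/(8.790) = 187.2/8.790 = 21.30 mg/L.
Initial deficit D₀ = C_s − DO₀ = 8.13 − 6.864 = 1.266 mg/L.
D(1.54) = [0.110×21.30/(1.49−0.110)](e^(−0.110×1.54) − e^(−1.49×1.54)) + 1.266 e^(−1.49×1.54)
= 1.698 × (0.8442 − 0.1008) + 1.266 × 0.1008 = 1.390 mg/L.
DO = 8.13 − 1.390 = 6.740 mg/L.

DO ≈ 6.74 mg/L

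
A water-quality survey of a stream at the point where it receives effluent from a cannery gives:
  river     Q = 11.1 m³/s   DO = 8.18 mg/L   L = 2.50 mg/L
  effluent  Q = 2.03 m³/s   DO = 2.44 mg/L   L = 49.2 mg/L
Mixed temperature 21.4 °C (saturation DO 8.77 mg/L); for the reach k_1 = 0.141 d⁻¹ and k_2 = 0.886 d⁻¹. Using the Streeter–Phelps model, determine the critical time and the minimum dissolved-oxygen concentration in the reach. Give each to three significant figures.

Mixed DO = (11.1×8.18 + 2.03×2.44)/(11.1+2.03) = 95.75/13.13 = 7.293 mg/L.
Mixed L₀ = (11.1×2.50 + 2.03×49.2)/(13.13) = 127.6/13.13 = 9.720 mg/L.
Initial deficit D₀ = C_s − DO₀ = 8.77 − 7.293 = 1.477 mg/L.
t_c = (1/0.7450) ln[(0.886/0.141)(1 − 1.477×0.7450/(0.141×9.720))] = 1.342 × ln(1.237) = 0.2857 d.
D_c = (0.141/0.886) × 9.720 × e^(−0.141×0.2857) = 0.1591 × 9.720 × 0.9605 = 1.486 mg/L.
Minimum DO = 8.77 − 1.486 = 7.284 mg/L.

t_c ≈ 0.286 d; minimum DO ≈ 7.28 mg/L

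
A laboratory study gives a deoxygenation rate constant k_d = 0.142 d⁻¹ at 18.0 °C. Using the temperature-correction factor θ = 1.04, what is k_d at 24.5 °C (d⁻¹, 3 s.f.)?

k_d ≈ 0.183 d⁻¹

k_d(T₂) = k_d(T₁) · θ^(T₂−T₁) = 0.142 × 1.04^(24.5−18.0)
= 0.142 × 1.04^6.50 = 0.142 × 1.290 = 0.1832 d⁻¹.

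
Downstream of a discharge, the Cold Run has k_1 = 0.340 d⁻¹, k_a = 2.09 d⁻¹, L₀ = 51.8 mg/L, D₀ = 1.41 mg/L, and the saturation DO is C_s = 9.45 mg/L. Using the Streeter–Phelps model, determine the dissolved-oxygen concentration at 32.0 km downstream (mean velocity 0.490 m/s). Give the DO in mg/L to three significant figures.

Travel time t = x/v = 32.0 km / (0.490 m/s) = 32000 m / 0.490 m/s = 65310 s = 0.7559 d.
k_1 L₀/(k_a−k_1) = 0.340×51.8/(2.09−0.340) = 17.61/1.750 = 10.06 mg/L.
e^(−k_1 t) = e^(−0.340×0.7559) = 0.7734; e^(−k_a t) = e^(−2.09×0.7559) = 0.2060.
D = 10.06 × (0.7734 − 0.2060) + 1.41 × 0.2060 = 5.710 + 0.2905 = 6.000 mg/L.
DO = C_s − D = 9.45 − 6.000 = 3.450 mg/L.

DO ≈ 3.45 mg/L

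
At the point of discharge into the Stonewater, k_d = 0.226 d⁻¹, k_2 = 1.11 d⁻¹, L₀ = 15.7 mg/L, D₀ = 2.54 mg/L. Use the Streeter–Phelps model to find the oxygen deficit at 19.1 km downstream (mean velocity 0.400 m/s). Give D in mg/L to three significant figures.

Travel time t = x/v = 19.1 km / (0.400 m/s) = 19100 m / 0.400 m/s = 47750 s = 0.5527 d.
k_d L₀/(k_2−k_d) = 0.226×15.7/(1.11−0.226) = 3.548/0.8840 = 4.014 mg/L.
e^(−k_d t) = e^(−0.226×0.5527) = 0.8826; e^(−k_2 t) = e^(−1.11×0.5527) = 0.5415.
D = 4.014 × (0.8826 − 0.5415) + 2.54 × 0.5415 = 1.369 + 1.375 = 2.744 mg/L.

D ≈ 2.74 mg/L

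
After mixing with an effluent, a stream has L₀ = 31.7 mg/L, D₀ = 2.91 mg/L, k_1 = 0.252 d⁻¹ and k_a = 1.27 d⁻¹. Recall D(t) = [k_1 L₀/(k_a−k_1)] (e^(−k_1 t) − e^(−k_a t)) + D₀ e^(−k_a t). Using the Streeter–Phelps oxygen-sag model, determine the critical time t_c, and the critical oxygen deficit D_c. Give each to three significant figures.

With k_a/k_1 = 5.040 and 1 − D₀(k_a−k_1)/(k_1 L₀) = 0.6292,
t_c = ln(5.040 × 0.6292) / (1.27 − 0.252) = ln(3.171) / 1.018 = 1.154/1.018 = 1.134 d.
L(t_c) = L₀ e^(−k_1 t_c) = 31.7 × 0.7515 = 23.82 mg/L, and at the critical point k_a D_c = k_1 L, so D_c = (0.252/1.27) × 23.82 = 4.727 mg/L.

t_c ≈ 1.13 d; D_c ≈ 4.73 mg/L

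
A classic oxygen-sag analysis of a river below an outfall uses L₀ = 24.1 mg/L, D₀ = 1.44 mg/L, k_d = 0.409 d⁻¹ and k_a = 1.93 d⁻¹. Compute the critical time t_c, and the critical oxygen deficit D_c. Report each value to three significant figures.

t_c = [1/(k_a−k_d)] ln[(k_a/k_d)(1 − D₀(k_a−k_d)/(k_d L₀))]
= [1/(1.93−0.409)] ln[(1.93/0.409)(1 − 1.44×1.521/(0.409×24.1))]
= (1/1.521) ln[4.719 × 0.7778] = 0.6575 × ln(3.670) = 0.6575 × 1.300 = 0.8549 d.
D_c = (k_d/k_a) L₀ e^(−k_d t_c) = (0.409/1.93) × 24.1 × e^(−0.409×0.8549) = 0.2119 × 24.1 × 0.7049 = 3.600 mg/L.

t_c ≈ 0.855 d; D_c ≈ 3.60 mg/L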